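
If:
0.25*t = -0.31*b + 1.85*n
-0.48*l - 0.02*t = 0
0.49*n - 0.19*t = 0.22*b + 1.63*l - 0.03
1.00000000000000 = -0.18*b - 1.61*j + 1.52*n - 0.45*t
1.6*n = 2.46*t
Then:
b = 0.21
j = -0.62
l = -0.00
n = 0.04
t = 0.02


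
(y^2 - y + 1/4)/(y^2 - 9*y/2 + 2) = (y - 1/2)/(y - 4)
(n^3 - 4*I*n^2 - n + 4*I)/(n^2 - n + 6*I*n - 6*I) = (n^2 + n*(1 - 4*I) - 4*I)/(n + 6*I)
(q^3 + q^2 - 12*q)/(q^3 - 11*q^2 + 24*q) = (q + 4)/(q - 8)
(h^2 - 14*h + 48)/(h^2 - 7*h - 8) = (h - 6)/(h + 1)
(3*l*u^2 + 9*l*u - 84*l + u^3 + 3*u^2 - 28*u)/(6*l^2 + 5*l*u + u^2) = (u^2 + 3*u - 28)/(2*l + u)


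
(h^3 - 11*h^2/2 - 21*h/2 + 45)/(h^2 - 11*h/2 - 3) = (2*h^2 + h - 15)/(2*h + 1)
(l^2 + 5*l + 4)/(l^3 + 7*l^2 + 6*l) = (l + 4)/(l*(l + 6))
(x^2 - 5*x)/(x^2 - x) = (x - 5)/(x - 1)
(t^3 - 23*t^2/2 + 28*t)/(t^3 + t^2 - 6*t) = (t^2 - 23*t/2 + 28)/(t^2 + t - 6)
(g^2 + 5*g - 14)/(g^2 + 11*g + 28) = (g - 2)/(g + 4)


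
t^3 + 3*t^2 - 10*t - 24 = (t - 3)*(t + 2)*(t + 4)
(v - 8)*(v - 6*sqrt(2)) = v^2 - 6*sqrt(2)*v - 8*v + 48*sqrt(2)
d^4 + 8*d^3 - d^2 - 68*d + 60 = (d - 2)*(d - 1)*(d + 5)*(d + 6)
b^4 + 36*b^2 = b^2*(b - 6*I)*(b + 6*I)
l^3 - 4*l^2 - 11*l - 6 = (l - 6)*(l + 1)^2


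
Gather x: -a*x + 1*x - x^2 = -x^2 + x*(1 - a)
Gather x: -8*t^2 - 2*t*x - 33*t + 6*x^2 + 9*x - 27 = -8*t^2 - 33*t + 6*x^2 + x*(9 - 2*t) - 27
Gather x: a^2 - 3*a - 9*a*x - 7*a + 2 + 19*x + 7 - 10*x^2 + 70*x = a^2 - 10*a - 10*x^2 + x*(89 - 9*a) + 9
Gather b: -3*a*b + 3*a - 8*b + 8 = 3*a + b*(-3*a - 8) + 8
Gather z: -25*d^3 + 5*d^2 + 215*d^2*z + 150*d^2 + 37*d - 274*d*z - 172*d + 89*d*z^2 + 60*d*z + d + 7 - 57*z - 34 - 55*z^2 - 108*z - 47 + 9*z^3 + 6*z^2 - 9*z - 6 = -25*d^3 + 155*d^2 - 134*d + 9*z^3 + z^2*(89*d - 49) + z*(215*d^2 - 214*d - 174) - 80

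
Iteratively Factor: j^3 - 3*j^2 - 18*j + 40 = (j - 5)*(j^2 + 2*j - 8) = (j - 5)*(j - 2)*(j + 4)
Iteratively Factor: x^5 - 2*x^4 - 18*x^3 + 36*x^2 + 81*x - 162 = (x - 3)*(x^4 + x^3 - 15*x^2 - 9*x + 54) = (x - 3)^2*(x^3 + 4*x^2 - 3*x - 18) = (x - 3)^2*(x + 3)*(x^2 + x - 6) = (x - 3)^2*(x + 3)^2*(x - 2)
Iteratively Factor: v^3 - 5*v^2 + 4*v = (v - 1)*(v^2 - 4*v) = (v - 4)*(v - 1)*(v)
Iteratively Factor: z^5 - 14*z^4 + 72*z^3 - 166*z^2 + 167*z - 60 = (z - 3)*(z^4 - 11*z^3 + 39*z^2 - 49*z + 20) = (z - 5)*(z - 3)*(z^3 - 6*z^2 + 9*z - 4) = (z - 5)*(z - 3)*(z - 1)*(z^2 - 5*z + 4) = (z - 5)*(z - 4)*(z - 3)*(z - 1)*(z - 1)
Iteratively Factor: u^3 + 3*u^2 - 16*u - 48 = (u - 4)*(u^2 + 7*u + 12) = (u - 4)*(u + 3)*(u + 4)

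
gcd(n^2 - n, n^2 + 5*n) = n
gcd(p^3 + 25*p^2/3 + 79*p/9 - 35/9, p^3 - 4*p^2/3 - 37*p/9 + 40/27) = p^2 + 4*p/3 - 5/9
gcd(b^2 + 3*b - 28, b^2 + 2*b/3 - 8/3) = 1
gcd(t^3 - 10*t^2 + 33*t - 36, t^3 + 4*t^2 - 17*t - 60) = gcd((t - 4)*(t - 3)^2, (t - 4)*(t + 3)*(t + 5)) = t - 4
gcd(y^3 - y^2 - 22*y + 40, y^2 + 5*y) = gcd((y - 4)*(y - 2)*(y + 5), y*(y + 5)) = y + 5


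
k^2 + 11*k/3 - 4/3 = (k - 1/3)*(k + 4)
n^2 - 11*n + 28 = (n - 7)*(n - 4)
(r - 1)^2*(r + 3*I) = r^3 - 2*r^2 + 3*I*r^2 + r - 6*I*r + 3*I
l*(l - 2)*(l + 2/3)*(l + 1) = l^4 - l^3/3 - 8*l^2/3 - 4*l/3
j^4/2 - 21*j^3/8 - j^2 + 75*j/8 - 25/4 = (j/2 + 1)*(j - 5)*(j - 5/4)*(j - 1)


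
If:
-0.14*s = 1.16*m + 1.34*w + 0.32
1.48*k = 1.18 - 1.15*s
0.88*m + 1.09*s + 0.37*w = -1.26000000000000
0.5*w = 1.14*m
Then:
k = 1.65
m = -0.04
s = -1.09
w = -0.09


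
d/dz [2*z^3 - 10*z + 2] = 6*z^2 - 10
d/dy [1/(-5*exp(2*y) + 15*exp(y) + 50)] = (2*exp(y) - 3)*exp(y)/(5*(-exp(2*y) + 3*exp(y) + 10)^2)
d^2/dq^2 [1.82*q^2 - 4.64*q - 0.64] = 3.64000000000000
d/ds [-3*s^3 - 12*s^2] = 3*s*(-3*s - 8)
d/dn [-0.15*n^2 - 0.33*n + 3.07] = -0.3*n - 0.33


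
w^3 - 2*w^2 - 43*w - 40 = (w - 8)*(w + 1)*(w + 5)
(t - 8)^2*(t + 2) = t^3 - 14*t^2 + 32*t + 128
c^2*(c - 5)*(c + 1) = c^4 - 4*c^3 - 5*c^2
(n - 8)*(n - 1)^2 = n^3 - 10*n^2 + 17*n - 8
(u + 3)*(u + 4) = u^2 + 7*u + 12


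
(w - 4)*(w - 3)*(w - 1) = w^3 - 8*w^2 + 19*w - 12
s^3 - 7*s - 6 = (s - 3)*(s + 1)*(s + 2)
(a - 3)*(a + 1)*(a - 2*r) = a^3 - 2*a^2*r - 2*a^2 + 4*a*r - 3*a + 6*r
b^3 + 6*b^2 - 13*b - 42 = (b - 3)*(b + 2)*(b + 7)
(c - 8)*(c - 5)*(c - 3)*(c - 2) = c^4 - 18*c^3 + 111*c^2 - 278*c + 240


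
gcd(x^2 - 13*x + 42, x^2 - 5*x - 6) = x - 6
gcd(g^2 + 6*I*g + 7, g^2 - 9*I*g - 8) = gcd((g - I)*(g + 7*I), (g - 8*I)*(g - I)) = g - I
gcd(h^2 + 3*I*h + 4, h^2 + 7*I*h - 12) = h + 4*I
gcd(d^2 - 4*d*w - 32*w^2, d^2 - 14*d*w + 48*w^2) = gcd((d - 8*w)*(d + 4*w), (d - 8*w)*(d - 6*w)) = -d + 8*w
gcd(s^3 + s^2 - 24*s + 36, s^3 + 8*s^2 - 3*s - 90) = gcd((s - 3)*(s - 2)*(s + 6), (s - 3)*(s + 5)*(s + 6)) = s^2 + 3*s - 18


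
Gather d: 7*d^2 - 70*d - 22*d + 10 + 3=7*d^2 - 92*d + 13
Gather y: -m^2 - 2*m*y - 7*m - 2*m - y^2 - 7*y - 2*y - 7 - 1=-m^2 - 9*m - y^2 + y*(-2*m - 9) - 8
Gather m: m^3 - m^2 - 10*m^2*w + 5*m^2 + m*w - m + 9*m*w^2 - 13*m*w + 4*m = m^3 + m^2*(4 - 10*w) + m*(9*w^2 - 12*w + 3)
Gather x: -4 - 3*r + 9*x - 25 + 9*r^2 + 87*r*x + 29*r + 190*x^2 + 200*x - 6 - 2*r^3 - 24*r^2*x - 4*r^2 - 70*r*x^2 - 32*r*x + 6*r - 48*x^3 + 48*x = -2*r^3 + 5*r^2 + 32*r - 48*x^3 + x^2*(190 - 70*r) + x*(-24*r^2 + 55*r + 257) - 35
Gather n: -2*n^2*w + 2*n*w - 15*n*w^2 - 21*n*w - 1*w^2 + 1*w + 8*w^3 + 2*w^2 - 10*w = -2*n^2*w + n*(-15*w^2 - 19*w) + 8*w^3 + w^2 - 9*w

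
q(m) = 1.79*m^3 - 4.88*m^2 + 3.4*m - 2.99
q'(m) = 5.37*m^2 - 9.76*m + 3.4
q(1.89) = -1.91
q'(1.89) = 4.14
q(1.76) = -2.36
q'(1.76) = 2.86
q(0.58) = -2.31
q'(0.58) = -0.45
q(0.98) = -2.66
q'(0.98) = -1.01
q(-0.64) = -7.63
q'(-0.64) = 11.85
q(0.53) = -2.29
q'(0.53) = -0.26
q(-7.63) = -1108.14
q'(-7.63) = 390.49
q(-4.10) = -222.33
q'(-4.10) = 133.69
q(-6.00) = -585.71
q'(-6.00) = 255.28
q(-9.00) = -1733.78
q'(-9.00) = 526.21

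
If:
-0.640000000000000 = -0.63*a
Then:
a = 1.02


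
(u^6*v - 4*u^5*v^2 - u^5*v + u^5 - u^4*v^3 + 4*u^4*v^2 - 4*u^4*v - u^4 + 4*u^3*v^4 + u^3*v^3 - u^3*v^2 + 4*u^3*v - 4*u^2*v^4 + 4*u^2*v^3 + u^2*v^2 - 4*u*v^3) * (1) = u^6*v - 4*u^5*v^2 - u^5*v + u^5 - u^4*v^3 + 4*u^4*v^2 - 4*u^4*v - u^4 + 4*u^3*v^4 + u^3*v^3 - u^3*v^2 + 4*u^3*v - 4*u^2*v^4 + 4*u^2*v^3 + u^2*v^2 - 4*u*v^3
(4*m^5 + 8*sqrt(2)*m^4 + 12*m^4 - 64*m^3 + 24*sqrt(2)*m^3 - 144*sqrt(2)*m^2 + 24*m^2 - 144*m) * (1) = 4*m^5 + 8*sqrt(2)*m^4 + 12*m^4 - 64*m^3 + 24*sqrt(2)*m^3 - 144*sqrt(2)*m^2 + 24*m^2 - 144*m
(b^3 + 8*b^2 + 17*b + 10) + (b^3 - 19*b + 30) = 2*b^3 + 8*b^2 - 2*b + 40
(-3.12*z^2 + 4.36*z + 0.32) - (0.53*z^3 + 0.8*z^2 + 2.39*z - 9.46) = -0.53*z^3 - 3.92*z^2 + 1.97*z + 9.78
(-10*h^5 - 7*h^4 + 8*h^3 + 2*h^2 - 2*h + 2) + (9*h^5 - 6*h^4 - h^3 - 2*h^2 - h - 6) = -h^5 - 13*h^4 + 7*h^3 - 3*h - 4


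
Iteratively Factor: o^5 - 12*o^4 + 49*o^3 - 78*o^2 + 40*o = (o)*(o^4 - 12*o^3 + 49*o^2 - 78*o + 40) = o*(o - 4)*(o^3 - 8*o^2 + 17*o - 10) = o*(o - 4)*(o - 1)*(o^2 - 7*o + 10) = o*(o - 5)*(o - 4)*(o - 1)*(o - 2)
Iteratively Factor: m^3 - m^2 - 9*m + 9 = (m - 3)*(m^2 + 2*m - 3) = (m - 3)*(m + 3)*(m - 1)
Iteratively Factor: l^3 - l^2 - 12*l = (l)*(l^2 - l - 12) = l*(l + 3)*(l - 4)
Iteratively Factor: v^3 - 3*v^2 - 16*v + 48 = (v - 3)*(v^2 - 16) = (v - 3)*(v + 4)*(v - 4)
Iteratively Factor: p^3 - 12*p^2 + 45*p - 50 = (p - 5)*(p^2 - 7*p + 10) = (p - 5)*(p - 2)*(p - 5)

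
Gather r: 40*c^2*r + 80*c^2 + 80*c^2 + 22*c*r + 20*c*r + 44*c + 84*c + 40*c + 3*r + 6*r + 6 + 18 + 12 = 160*c^2 + 168*c + r*(40*c^2 + 42*c + 9) + 36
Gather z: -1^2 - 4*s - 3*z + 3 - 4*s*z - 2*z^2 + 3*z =-4*s*z - 4*s - 2*z^2 + 2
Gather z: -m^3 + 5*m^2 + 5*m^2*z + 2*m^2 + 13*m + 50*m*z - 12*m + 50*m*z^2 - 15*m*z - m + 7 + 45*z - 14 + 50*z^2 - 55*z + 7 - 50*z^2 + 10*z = -m^3 + 7*m^2 + 50*m*z^2 + z*(5*m^2 + 35*m)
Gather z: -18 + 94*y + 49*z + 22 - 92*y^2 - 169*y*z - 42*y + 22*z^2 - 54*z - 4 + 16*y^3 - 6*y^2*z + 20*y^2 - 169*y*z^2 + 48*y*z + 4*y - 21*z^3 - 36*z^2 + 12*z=16*y^3 - 72*y^2 + 56*y - 21*z^3 + z^2*(-169*y - 14) + z*(-6*y^2 - 121*y + 7)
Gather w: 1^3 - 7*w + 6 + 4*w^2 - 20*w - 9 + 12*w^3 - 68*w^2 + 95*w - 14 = 12*w^3 - 64*w^2 + 68*w - 16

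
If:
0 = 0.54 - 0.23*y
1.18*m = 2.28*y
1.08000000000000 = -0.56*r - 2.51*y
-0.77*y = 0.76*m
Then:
No Solution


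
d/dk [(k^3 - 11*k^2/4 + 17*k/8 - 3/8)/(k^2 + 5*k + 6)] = (8*k^4 + 80*k^3 + 17*k^2 - 258*k + 117)/(8*(k^4 + 10*k^3 + 37*k^2 + 60*k + 36))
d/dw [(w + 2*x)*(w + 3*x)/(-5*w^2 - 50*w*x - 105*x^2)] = -x/(w^2 + 14*w*x + 49*x^2)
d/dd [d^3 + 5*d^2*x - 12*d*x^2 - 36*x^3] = 3*d^2 + 10*d*x - 12*x^2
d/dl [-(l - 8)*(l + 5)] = 3 - 2*l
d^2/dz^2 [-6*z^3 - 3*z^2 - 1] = -36*z - 6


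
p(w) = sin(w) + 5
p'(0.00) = 1.00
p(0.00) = 5.00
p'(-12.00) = 0.84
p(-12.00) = 5.54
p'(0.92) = 0.61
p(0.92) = 5.80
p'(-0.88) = 0.64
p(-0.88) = 4.23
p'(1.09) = 0.46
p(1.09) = 5.89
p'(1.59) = -0.02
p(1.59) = 6.00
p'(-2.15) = -0.55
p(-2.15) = 4.16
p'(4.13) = -0.55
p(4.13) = 4.16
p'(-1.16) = 0.40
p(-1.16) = 4.08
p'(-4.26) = -0.44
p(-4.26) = 5.90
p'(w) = cos(w)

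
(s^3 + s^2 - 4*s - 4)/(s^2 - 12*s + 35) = (s^3 + s^2 - 4*s - 4)/(s^2 - 12*s + 35)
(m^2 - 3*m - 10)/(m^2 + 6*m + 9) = (m^2 - 3*m - 10)/(m^2 + 6*m + 9)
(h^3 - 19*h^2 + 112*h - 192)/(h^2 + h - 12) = (h^2 - 16*h + 64)/(h + 4)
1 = 1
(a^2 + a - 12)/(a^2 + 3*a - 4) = (a - 3)/(a - 1)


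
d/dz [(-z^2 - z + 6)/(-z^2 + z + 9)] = (-2*z^2 - 6*z - 15)/(z^4 - 2*z^3 - 17*z^2 + 18*z + 81)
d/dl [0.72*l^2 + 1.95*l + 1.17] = 1.44*l + 1.95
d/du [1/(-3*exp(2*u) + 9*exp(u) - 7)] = (6*exp(u) - 9)*exp(u)/(3*exp(2*u) - 9*exp(u) + 7)^2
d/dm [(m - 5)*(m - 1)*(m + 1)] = 3*m^2 - 10*m - 1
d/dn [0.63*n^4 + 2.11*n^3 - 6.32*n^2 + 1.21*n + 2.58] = 2.52*n^3 + 6.33*n^2 - 12.64*n + 1.21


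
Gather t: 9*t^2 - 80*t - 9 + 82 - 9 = 9*t^2 - 80*t + 64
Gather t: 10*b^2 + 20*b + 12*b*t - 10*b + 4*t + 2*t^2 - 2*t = 10*b^2 + 10*b + 2*t^2 + t*(12*b + 2)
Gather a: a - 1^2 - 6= a - 7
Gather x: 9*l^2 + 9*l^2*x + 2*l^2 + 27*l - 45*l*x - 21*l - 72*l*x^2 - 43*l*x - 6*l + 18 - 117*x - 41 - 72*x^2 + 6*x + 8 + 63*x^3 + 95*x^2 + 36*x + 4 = 11*l^2 + 63*x^3 + x^2*(23 - 72*l) + x*(9*l^2 - 88*l - 75) - 11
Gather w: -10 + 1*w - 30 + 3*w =4*w - 40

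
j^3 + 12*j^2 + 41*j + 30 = (j + 1)*(j + 5)*(j + 6)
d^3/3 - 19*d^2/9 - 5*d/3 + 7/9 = (d/3 + 1/3)*(d - 7)*(d - 1/3)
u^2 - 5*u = u*(u - 5)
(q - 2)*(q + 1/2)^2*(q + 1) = q^4 - 11*q^2/4 - 9*q/4 - 1/2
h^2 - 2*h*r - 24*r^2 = (h - 6*r)*(h + 4*r)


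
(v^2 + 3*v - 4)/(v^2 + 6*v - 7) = (v + 4)/(v + 7)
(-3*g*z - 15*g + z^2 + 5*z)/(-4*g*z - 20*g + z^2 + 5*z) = (-3*g + z)/(-4*g + z)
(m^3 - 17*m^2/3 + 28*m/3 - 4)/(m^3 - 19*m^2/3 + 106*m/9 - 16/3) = 3*(m - 2)/(3*m - 8)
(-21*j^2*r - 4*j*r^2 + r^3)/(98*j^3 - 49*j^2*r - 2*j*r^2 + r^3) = r*(3*j + r)/(-14*j^2 + 5*j*r + r^2)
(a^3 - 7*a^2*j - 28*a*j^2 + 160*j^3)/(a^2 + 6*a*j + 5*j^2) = (a^2 - 12*a*j + 32*j^2)/(a + j)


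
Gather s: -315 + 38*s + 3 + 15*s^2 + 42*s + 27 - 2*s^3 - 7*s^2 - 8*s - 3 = -2*s^3 + 8*s^2 + 72*s - 288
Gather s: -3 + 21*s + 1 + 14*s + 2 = 35*s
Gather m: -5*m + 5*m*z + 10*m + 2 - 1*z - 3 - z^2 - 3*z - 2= m*(5*z + 5) - z^2 - 4*z - 3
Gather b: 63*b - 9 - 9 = 63*b - 18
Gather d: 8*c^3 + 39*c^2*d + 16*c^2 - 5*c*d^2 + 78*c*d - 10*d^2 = 8*c^3 + 16*c^2 + d^2*(-5*c - 10) + d*(39*c^2 + 78*c)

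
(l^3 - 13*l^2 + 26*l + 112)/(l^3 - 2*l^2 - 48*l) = (l^2 - 5*l - 14)/(l*(l + 6))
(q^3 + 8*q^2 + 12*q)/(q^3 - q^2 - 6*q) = (q + 6)/(q - 3)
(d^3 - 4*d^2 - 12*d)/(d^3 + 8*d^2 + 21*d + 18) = d*(d - 6)/(d^2 + 6*d + 9)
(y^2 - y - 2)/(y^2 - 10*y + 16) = (y + 1)/(y - 8)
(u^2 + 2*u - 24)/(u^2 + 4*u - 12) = (u - 4)/(u - 2)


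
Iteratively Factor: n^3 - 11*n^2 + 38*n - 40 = (n - 2)*(n^2 - 9*n + 20) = (n - 5)*(n - 2)*(n - 4)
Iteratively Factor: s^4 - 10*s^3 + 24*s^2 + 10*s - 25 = (s - 5)*(s^3 - 5*s^2 - s + 5) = (s - 5)*(s + 1)*(s^2 - 6*s + 5) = (s - 5)^2*(s + 1)*(s - 1)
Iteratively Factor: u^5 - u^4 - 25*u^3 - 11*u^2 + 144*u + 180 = (u + 3)*(u^4 - 4*u^3 - 13*u^2 + 28*u + 60) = (u - 3)*(u + 3)*(u^3 - u^2 - 16*u - 20) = (u - 3)*(u + 2)*(u + 3)*(u^2 - 3*u - 10) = (u - 5)*(u - 3)*(u + 2)*(u + 3)*(u + 2)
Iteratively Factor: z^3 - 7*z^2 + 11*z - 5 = (z - 5)*(z^2 - 2*z + 1) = (z - 5)*(z - 1)*(z - 1)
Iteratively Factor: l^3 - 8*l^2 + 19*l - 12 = (l - 4)*(l^2 - 4*l + 3) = (l - 4)*(l - 3)*(l - 1)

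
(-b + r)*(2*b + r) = -2*b^2 + b*r + r^2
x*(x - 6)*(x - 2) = x^3 - 8*x^2 + 12*x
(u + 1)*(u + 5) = u^2 + 6*u + 5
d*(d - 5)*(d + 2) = d^3 - 3*d^2 - 10*d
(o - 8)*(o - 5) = o^2 - 13*o + 40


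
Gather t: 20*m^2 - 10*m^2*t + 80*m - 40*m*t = 20*m^2 + 80*m + t*(-10*m^2 - 40*m)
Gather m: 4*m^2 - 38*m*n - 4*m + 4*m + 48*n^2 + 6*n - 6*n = 4*m^2 - 38*m*n + 48*n^2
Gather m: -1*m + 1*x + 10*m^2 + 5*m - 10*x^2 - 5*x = 10*m^2 + 4*m - 10*x^2 - 4*x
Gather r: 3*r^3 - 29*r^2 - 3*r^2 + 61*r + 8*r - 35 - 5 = 3*r^3 - 32*r^2 + 69*r - 40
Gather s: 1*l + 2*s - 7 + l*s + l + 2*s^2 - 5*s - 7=2*l + 2*s^2 + s*(l - 3) - 14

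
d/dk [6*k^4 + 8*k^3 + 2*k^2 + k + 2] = 24*k^3 + 24*k^2 + 4*k + 1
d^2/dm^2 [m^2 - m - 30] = 2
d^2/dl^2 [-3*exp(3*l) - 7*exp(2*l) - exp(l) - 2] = (-27*exp(2*l) - 28*exp(l) - 1)*exp(l)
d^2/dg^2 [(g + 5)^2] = 2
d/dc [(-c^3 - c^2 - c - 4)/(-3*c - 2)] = (6*c^3 + 9*c^2 + 4*c - 10)/(9*c^2 + 12*c + 4)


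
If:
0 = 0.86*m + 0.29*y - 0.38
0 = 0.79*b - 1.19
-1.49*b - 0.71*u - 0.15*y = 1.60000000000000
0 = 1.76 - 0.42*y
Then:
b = 1.51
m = -0.97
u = -6.30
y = 4.19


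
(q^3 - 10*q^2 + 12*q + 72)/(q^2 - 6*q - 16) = (q^2 - 12*q + 36)/(q - 8)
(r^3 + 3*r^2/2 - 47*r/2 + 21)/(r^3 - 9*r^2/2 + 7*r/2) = (r + 6)/r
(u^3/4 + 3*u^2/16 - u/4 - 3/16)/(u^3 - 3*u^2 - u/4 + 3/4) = (u^3 + 3*u^2/4 - u - 3/4)/(4*u^3 - 12*u^2 - u + 3)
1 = 1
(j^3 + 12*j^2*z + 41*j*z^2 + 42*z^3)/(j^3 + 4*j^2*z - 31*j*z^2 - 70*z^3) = (-j - 3*z)/(-j + 5*z)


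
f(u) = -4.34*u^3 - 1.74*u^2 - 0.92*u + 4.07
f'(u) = -13.02*u^2 - 3.48*u - 0.92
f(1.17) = -6.34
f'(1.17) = -22.81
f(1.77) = -27.08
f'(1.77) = -47.87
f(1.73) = -25.20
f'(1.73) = -45.91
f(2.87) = -115.50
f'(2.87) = -118.15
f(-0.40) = 4.44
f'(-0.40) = -1.61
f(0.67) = 1.37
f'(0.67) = -9.10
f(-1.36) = 13.02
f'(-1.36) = -20.27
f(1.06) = -4.03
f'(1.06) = -19.24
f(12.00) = -7757.05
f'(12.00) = -1917.56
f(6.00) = -1001.53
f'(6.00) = -490.52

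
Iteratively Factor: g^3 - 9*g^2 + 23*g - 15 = (g - 1)*(g^2 - 8*g + 15) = (g - 5)*(g - 1)*(g - 3)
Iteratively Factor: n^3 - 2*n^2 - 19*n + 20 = (n - 5)*(n^2 + 3*n - 4) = (n - 5)*(n + 4)*(n - 1)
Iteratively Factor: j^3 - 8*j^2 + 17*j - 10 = (j - 2)*(j^2 - 6*j + 5) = (j - 2)*(j - 1)*(j - 5)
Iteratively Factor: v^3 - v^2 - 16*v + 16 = (v - 1)*(v^2 - 16) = (v - 1)*(v + 4)*(v - 4)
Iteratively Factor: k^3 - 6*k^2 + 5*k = (k)*(k^2 - 6*k + 5) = k*(k - 1)*(k - 5)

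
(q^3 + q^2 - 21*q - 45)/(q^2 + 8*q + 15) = (q^2 - 2*q - 15)/(q + 5)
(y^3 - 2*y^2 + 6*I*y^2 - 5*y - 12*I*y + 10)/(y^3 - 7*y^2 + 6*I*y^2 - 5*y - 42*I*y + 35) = (y - 2)/(y - 7)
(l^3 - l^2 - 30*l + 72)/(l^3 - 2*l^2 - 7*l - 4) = (l^2 + 3*l - 18)/(l^2 + 2*l + 1)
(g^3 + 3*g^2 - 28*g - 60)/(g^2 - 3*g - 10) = g + 6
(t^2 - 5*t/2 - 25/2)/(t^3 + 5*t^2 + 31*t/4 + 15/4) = 2*(t - 5)/(2*t^2 + 5*t + 3)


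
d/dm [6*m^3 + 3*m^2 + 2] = 6*m*(3*m + 1)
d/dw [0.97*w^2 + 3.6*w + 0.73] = 1.94*w + 3.6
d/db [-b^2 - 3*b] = -2*b - 3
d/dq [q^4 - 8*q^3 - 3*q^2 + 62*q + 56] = 4*q^3 - 24*q^2 - 6*q + 62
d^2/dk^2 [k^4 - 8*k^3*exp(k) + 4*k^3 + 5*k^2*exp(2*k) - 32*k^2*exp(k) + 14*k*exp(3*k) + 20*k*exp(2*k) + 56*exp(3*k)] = -8*k^3*exp(k) + 20*k^2*exp(2*k) - 80*k^2*exp(k) + 12*k^2 + 126*k*exp(3*k) + 120*k*exp(2*k) - 176*k*exp(k) + 24*k + 588*exp(3*k) + 90*exp(2*k) - 64*exp(k)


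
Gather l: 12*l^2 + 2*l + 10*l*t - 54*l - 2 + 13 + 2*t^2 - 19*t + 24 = 12*l^2 + l*(10*t - 52) + 2*t^2 - 19*t + 35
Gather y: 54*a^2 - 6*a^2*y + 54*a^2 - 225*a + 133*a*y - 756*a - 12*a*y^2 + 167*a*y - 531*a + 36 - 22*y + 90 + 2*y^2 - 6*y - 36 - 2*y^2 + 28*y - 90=108*a^2 - 12*a*y^2 - 1512*a + y*(-6*a^2 + 300*a)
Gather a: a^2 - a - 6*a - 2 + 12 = a^2 - 7*a + 10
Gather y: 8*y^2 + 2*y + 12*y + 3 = 8*y^2 + 14*y + 3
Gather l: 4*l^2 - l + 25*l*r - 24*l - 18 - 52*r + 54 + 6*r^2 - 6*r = 4*l^2 + l*(25*r - 25) + 6*r^2 - 58*r + 36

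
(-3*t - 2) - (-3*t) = -2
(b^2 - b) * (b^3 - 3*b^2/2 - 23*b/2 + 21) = b^5 - 5*b^4/2 - 10*b^3 + 65*b^2/2 - 21*b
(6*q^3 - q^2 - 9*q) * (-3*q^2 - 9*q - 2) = -18*q^5 - 51*q^4 + 24*q^3 + 83*q^2 + 18*q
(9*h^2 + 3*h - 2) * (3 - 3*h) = -27*h^3 + 18*h^2 + 15*h - 6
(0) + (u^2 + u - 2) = u^2 + u - 2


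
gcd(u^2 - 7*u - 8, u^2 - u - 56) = u - 8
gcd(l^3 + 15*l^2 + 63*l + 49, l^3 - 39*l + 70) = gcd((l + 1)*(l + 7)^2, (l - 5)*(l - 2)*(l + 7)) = l + 7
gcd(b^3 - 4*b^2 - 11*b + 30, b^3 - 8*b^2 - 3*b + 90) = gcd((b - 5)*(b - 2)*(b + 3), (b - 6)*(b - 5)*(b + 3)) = b^2 - 2*b - 15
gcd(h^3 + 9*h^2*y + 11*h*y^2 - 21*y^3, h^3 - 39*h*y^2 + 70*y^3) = h + 7*y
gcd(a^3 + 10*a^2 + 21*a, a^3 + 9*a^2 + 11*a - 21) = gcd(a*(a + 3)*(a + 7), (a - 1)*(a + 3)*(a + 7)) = a^2 + 10*a + 21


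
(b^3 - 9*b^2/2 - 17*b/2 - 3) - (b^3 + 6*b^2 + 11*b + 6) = -21*b^2/2 - 39*b/2 - 9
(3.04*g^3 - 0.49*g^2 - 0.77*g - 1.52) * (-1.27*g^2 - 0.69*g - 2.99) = -3.8608*g^5 - 1.4753*g^4 - 7.7736*g^3 + 3.9268*g^2 + 3.3511*g + 4.5448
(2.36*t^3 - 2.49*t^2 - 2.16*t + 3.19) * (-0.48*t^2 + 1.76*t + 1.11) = -1.1328*t^5 + 5.3488*t^4 - 0.726*t^3 - 8.0967*t^2 + 3.2168*t + 3.5409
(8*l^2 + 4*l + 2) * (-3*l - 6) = -24*l^3 - 60*l^2 - 30*l - 12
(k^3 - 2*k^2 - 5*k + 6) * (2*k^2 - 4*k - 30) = 2*k^5 - 8*k^4 - 32*k^3 + 92*k^2 + 126*k - 180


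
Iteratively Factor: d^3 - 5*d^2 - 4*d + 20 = (d - 2)*(d^2 - 3*d - 10) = (d - 5)*(d - 2)*(d + 2)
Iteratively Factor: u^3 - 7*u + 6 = (u - 2)*(u^2 + 2*u - 3) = (u - 2)*(u - 1)*(u + 3)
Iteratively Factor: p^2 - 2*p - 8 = (p - 4)*(p + 2)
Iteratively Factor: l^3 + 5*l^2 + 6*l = (l + 3)*(l^2 + 2*l) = l*(l + 3)*(l + 2)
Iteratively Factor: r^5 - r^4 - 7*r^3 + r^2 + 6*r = (r + 2)*(r^4 - 3*r^3 - r^2 + 3*r) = (r - 3)*(r + 2)*(r^3 - r) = r*(r - 3)*(r + 2)*(r^2 - 1) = r*(r - 3)*(r - 1)*(r + 2)*(r + 1)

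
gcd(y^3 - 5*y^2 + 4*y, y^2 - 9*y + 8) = y - 1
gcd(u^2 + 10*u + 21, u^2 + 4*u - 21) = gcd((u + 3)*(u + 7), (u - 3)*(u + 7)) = u + 7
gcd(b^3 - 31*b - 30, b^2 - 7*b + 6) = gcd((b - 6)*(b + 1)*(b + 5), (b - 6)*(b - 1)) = b - 6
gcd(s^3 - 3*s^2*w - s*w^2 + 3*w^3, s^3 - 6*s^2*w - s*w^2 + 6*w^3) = s^2 - w^2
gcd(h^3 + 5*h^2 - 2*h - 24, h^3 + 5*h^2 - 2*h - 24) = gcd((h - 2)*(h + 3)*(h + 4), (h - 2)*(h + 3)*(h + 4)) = h^3 + 5*h^2 - 2*h - 24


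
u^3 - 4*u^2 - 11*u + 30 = (u - 5)*(u - 2)*(u + 3)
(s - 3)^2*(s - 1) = s^3 - 7*s^2 + 15*s - 9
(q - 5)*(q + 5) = q^2 - 25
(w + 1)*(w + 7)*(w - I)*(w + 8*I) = w^4 + 8*w^3 + 7*I*w^3 + 15*w^2 + 56*I*w^2 + 64*w + 49*I*w + 56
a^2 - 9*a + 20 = (a - 5)*(a - 4)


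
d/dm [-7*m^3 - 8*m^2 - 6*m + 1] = -21*m^2 - 16*m - 6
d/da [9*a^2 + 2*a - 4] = 18*a + 2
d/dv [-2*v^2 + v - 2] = 1 - 4*v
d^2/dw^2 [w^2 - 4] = 2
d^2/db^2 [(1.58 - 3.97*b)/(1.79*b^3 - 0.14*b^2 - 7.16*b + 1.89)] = (-76.321662*b^5 + 66.719028*b^4 - 108.253008*b^3 + 39.85722*b^2 - 28.871808*b + 55.388176)/(5.735339*b^9 - 1.345722*b^8 - 68.718816*b^7 + 28.930279*b^6 + 272.03346*b^5 - 166.758396*b^4 - 336.512303*b^3 + 289.17567*b^2 - 76.728708*b + 6.751269)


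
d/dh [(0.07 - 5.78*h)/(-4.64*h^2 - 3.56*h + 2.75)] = (-26.8192*h^2 + 0.6496*h - 15.6458)/(21.5296*h^4 + 33.0368*h^3 - 12.8464*h^2 - 19.58*h + 7.5625)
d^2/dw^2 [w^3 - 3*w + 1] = 6*w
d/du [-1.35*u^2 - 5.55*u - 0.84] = -2.7*u - 5.55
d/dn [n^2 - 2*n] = 2*n - 2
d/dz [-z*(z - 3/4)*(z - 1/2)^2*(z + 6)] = -5*z^4 - 17*z^3 + 57*z^2/2 - 93*z/8 + 9/8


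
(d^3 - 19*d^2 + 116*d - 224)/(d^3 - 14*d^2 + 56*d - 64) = (d - 7)/(d - 2)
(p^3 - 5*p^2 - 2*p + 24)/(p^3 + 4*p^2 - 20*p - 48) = (p - 3)/(p + 6)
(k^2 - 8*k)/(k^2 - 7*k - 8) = k/(k + 1)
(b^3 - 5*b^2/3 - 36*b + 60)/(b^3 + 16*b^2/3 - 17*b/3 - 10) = (b - 6)/(b + 1)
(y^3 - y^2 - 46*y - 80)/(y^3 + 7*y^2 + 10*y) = (y - 8)/y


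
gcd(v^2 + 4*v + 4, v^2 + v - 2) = v + 2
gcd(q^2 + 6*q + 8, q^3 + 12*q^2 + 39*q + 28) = q + 4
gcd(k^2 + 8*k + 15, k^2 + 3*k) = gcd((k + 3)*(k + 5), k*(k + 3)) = k + 3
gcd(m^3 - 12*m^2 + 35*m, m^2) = m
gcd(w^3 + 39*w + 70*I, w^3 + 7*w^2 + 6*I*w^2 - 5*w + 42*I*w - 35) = w + 5*I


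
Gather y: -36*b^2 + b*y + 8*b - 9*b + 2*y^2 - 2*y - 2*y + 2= -36*b^2 - b + 2*y^2 + y*(b - 4) + 2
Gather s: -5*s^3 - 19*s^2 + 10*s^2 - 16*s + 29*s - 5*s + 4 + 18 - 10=-5*s^3 - 9*s^2 + 8*s + 12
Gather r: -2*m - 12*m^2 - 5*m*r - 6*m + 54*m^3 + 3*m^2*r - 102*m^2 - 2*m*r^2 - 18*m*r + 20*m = 54*m^3 - 114*m^2 - 2*m*r^2 + 12*m + r*(3*m^2 - 23*m)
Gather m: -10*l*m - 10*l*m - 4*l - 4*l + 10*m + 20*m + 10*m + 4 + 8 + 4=-8*l + m*(40 - 20*l) + 16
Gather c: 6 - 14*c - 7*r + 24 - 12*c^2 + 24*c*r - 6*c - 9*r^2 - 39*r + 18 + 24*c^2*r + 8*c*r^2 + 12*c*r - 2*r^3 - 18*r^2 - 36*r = c^2*(24*r - 12) + c*(8*r^2 + 36*r - 20) - 2*r^3 - 27*r^2 - 82*r + 48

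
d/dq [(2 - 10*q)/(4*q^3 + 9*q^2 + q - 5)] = 2*(40*q^3 + 33*q^2 - 18*q + 24)/(16*q^6 + 72*q^5 + 89*q^4 - 22*q^3 - 89*q^2 - 10*q + 25)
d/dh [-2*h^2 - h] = -4*h - 1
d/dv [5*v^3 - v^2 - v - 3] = 15*v^2 - 2*v - 1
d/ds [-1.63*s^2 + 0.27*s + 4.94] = 0.27 - 3.26*s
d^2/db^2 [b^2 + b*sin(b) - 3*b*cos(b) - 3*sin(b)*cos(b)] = -b*sin(b) + 3*b*cos(b) + 6*sin(b) + 6*sin(2*b) + 2*cos(b) + 2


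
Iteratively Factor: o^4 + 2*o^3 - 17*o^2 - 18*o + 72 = (o + 3)*(o^3 - o^2 - 14*o + 24) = (o - 2)*(o + 3)*(o^2 + o - 12) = (o - 3)*(o - 2)*(o + 3)*(o + 4)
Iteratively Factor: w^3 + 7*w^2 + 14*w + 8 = (w + 4)*(w^2 + 3*w + 2) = (w + 1)*(w + 4)*(w + 2)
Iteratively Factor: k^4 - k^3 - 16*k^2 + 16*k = (k)*(k^3 - k^2 - 16*k + 16) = k*(k + 4)*(k^2 - 5*k + 4) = k*(k - 4)*(k + 4)*(k - 1)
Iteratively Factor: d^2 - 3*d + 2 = (d - 1)*(d - 2)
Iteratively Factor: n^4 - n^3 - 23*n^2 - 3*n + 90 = (n - 2)*(n^3 + n^2 - 21*n - 45) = (n - 2)*(n + 3)*(n^2 - 2*n - 15) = (n - 5)*(n - 2)*(n + 3)*(n + 3)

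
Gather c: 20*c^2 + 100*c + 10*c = 20*c^2 + 110*c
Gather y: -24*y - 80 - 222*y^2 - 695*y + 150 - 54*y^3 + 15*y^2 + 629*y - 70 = -54*y^3 - 207*y^2 - 90*y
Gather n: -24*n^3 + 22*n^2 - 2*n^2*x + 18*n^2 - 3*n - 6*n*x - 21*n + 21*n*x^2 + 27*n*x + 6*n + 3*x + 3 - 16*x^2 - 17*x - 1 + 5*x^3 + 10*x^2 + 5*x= -24*n^3 + n^2*(40 - 2*x) + n*(21*x^2 + 21*x - 18) + 5*x^3 - 6*x^2 - 9*x + 2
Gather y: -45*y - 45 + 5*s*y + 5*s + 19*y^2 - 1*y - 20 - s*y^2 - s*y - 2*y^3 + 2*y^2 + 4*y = 5*s - 2*y^3 + y^2*(21 - s) + y*(4*s - 42) - 65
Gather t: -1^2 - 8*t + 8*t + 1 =0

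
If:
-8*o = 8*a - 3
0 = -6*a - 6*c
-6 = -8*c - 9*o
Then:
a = -21/136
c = 21/136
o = 9/17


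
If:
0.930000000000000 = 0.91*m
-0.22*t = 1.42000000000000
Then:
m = 1.02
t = -6.45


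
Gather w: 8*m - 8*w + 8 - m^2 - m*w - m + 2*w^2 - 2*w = -m^2 + 7*m + 2*w^2 + w*(-m - 10) + 8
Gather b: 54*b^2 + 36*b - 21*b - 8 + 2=54*b^2 + 15*b - 6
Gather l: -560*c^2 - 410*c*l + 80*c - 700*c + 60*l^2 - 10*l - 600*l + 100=-560*c^2 - 620*c + 60*l^2 + l*(-410*c - 610) + 100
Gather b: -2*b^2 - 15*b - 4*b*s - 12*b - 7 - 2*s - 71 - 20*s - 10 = -2*b^2 + b*(-4*s - 27) - 22*s - 88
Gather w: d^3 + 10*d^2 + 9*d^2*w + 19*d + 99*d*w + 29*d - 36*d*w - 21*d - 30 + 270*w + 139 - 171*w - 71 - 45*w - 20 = d^3 + 10*d^2 + 27*d + w*(9*d^2 + 63*d + 54) + 18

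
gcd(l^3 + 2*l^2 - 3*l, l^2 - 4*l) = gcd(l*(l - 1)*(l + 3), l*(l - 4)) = l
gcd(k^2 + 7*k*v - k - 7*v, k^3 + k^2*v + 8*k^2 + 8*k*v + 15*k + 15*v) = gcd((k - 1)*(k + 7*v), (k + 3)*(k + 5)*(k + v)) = 1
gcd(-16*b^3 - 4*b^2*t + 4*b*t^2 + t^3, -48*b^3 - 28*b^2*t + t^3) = 8*b^2 + 6*b*t + t^2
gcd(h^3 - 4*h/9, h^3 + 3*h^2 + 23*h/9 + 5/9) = 1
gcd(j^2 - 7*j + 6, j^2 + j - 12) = 1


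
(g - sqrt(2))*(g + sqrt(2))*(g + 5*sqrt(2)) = g^3 + 5*sqrt(2)*g^2 - 2*g - 10*sqrt(2)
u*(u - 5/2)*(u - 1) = u^3 - 7*u^2/2 + 5*u/2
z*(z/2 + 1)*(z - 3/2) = z^3/2 + z^2/4 - 3*z/2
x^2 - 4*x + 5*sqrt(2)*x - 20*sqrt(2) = (x - 4)*(x + 5*sqrt(2))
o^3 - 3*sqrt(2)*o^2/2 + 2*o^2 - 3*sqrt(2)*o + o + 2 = (o + 2)*(o - sqrt(2))*(o - sqrt(2)/2)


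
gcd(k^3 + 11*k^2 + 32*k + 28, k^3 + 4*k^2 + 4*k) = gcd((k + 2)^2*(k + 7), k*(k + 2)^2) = k^2 + 4*k + 4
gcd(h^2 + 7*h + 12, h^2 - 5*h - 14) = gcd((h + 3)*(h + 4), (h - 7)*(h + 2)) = 1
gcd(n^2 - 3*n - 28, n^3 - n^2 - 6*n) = 1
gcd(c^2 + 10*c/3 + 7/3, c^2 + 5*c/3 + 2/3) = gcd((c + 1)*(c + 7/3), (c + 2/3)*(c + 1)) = c + 1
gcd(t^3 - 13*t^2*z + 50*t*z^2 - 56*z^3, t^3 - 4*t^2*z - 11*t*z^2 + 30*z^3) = -t + 2*z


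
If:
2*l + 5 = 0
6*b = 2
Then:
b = 1/3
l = -5/2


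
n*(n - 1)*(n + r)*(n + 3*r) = n^4 + 4*n^3*r - n^3 + 3*n^2*r^2 - 4*n^2*r - 3*n*r^2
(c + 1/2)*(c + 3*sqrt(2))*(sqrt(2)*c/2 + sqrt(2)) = sqrt(2)*c^3/2 + 5*sqrt(2)*c^2/4 + 3*c^2 + sqrt(2)*c/2 + 15*c/2 + 3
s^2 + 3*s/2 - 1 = (s - 1/2)*(s + 2)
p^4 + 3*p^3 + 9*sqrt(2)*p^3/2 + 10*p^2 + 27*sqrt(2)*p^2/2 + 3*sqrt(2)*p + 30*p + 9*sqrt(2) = (p + 3)*(p + sqrt(2)/2)*(p + sqrt(2))*(p + 3*sqrt(2))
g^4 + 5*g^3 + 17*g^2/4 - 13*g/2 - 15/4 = (g - 1)*(g + 1/2)*(g + 5/2)*(g + 3)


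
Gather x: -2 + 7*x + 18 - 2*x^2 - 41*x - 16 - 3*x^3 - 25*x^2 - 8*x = -3*x^3 - 27*x^2 - 42*x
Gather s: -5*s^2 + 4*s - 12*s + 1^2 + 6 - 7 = -5*s^2 - 8*s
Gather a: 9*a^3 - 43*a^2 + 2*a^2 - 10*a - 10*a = 9*a^3 - 41*a^2 - 20*a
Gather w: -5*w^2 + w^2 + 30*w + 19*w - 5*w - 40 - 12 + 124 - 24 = -4*w^2 + 44*w + 48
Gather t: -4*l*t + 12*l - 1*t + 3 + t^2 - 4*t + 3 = 12*l + t^2 + t*(-4*l - 5) + 6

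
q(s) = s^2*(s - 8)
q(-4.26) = -222.49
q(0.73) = -3.87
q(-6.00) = -504.00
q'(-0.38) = 6.51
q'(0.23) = -3.52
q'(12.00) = 240.00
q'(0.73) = -10.08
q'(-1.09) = 21.00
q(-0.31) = -0.80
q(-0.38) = -1.21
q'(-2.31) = 52.97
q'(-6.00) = 204.00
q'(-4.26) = 122.60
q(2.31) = -30.36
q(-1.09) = -10.80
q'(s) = s^2 + 2*s*(s - 8)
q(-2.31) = -55.02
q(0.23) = -0.41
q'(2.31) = -20.95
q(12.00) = 576.00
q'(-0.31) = 5.25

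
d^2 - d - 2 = (d - 2)*(d + 1)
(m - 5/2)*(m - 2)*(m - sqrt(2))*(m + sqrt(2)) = m^4 - 9*m^3/2 + 3*m^2 + 9*m - 10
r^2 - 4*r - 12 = (r - 6)*(r + 2)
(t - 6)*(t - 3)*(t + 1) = t^3 - 8*t^2 + 9*t + 18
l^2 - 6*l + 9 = (l - 3)^2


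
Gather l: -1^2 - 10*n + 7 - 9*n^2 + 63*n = -9*n^2 + 53*n + 6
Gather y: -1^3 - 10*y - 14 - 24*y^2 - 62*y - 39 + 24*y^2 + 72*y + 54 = 0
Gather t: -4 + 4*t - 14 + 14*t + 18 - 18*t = 0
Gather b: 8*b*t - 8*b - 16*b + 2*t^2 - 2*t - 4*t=b*(8*t - 24) + 2*t^2 - 6*t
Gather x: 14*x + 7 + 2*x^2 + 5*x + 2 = 2*x^2 + 19*x + 9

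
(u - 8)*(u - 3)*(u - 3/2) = u^3 - 25*u^2/2 + 81*u/2 - 36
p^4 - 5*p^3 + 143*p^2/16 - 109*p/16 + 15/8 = (p - 2)*(p - 5/4)*(p - 1)*(p - 3/4)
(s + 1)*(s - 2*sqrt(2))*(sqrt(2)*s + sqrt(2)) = sqrt(2)*s^3 - 4*s^2 + 2*sqrt(2)*s^2 - 8*s + sqrt(2)*s - 4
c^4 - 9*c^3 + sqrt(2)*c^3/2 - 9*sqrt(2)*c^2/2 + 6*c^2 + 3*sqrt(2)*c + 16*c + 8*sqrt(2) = (c - 8)*(c - 2)*(sqrt(2)*c/2 + sqrt(2)/2)*(sqrt(2)*c + 1)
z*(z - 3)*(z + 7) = z^3 + 4*z^2 - 21*z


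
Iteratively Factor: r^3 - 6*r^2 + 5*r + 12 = (r - 4)*(r^2 - 2*r - 3) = (r - 4)*(r + 1)*(r - 3)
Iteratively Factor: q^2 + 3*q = (q + 3)*(q)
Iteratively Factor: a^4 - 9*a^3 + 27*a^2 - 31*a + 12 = (a - 1)*(a^3 - 8*a^2 + 19*a - 12) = (a - 1)^2*(a^2 - 7*a + 12) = (a - 3)*(a - 1)^2*(a - 4)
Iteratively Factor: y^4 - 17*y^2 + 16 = (y - 1)*(y^3 + y^2 - 16*y - 16) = (y - 1)*(y + 4)*(y^2 - 3*y - 4) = (y - 1)*(y + 1)*(y + 4)*(y - 4)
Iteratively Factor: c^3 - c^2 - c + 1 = (c + 1)*(c^2 - 2*c + 1) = (c - 1)*(c + 1)*(c - 1)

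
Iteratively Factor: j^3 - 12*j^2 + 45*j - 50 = (j - 5)*(j^2 - 7*j + 10) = (j - 5)*(j - 2)*(j - 5)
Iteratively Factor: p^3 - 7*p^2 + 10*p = (p - 5)*(p^2 - 2*p) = (p - 5)*(p - 2)*(p)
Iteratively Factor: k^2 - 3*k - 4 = (k + 1)*(k - 4)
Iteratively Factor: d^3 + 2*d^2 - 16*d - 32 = (d + 2)*(d^2 - 16) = (d + 2)*(d + 4)*(d - 4)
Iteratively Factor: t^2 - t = (t - 1)*(t)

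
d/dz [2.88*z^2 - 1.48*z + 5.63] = 5.76*z - 1.48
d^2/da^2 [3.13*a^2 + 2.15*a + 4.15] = 6.26000000000000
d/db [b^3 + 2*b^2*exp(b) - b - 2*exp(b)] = 2*b^2*exp(b) + 3*b^2 + 4*b*exp(b) - 2*exp(b) - 1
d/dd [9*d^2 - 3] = 18*d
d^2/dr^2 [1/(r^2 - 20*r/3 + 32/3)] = 6*(-9*r^2 + 60*r + 4*(3*r - 10)^2 - 96)/(3*r^2 - 20*r + 32)^3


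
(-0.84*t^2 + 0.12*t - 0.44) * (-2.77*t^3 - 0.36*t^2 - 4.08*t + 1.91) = 2.3268*t^5 - 0.03*t^4 + 4.6028*t^3 - 1.9356*t^2 + 2.0244*t - 0.8404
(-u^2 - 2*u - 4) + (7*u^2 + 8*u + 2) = 6*u^2 + 6*u - 2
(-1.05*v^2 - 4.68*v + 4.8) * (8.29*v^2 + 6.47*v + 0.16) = -8.7045*v^4 - 45.5907*v^3 + 9.3444*v^2 + 30.3072*v + 0.768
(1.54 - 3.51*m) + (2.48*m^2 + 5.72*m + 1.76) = 2.48*m^2 + 2.21*m + 3.3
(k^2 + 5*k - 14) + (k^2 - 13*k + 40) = 2*k^2 - 8*k + 26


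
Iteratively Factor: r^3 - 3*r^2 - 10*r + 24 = (r - 4)*(r^2 + r - 6) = (r - 4)*(r - 2)*(r + 3)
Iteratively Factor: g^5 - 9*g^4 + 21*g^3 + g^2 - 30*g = (g)*(g^4 - 9*g^3 + 21*g^2 + g - 30) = g*(g - 2)*(g^3 - 7*g^2 + 7*g + 15) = g*(g - 3)*(g - 2)*(g^2 - 4*g - 5) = g*(g - 3)*(g - 2)*(g + 1)*(g - 5)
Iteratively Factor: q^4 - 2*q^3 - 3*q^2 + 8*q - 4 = (q - 1)*(q^3 - q^2 - 4*q + 4) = (q - 1)^2*(q^2 - 4) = (q - 1)^2*(q + 2)*(q - 2)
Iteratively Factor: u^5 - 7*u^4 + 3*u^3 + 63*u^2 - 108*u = (u + 3)*(u^4 - 10*u^3 + 33*u^2 - 36*u) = u*(u + 3)*(u^3 - 10*u^2 + 33*u - 36) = u*(u - 3)*(u + 3)*(u^2 - 7*u + 12) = u*(u - 4)*(u - 3)*(u + 3)*(u - 3)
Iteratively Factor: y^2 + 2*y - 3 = (y + 3)*(y - 1)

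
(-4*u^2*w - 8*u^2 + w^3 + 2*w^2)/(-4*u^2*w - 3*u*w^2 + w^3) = (4*u^2*w + 8*u^2 - w^3 - 2*w^2)/(w*(4*u^2 + 3*u*w - w^2))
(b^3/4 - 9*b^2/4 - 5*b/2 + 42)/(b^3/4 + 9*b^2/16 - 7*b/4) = 4*(b^2 - 13*b + 42)/(b*(4*b - 7))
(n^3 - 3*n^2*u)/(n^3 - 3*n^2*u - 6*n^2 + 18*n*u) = n/(n - 6)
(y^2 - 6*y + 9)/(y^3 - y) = (y^2 - 6*y + 9)/(y^3 - y)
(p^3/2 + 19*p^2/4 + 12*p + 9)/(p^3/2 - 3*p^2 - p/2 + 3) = (p^3 + 19*p^2/2 + 24*p + 18)/(p^3 - 6*p^2 - p + 6)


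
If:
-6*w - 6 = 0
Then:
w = -1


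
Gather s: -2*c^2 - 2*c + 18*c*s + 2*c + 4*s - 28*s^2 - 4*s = -2*c^2 + 18*c*s - 28*s^2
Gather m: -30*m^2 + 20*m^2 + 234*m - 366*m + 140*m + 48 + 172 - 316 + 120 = -10*m^2 + 8*m + 24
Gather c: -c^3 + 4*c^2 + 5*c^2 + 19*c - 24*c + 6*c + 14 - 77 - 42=-c^3 + 9*c^2 + c - 105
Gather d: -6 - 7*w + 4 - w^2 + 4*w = -w^2 - 3*w - 2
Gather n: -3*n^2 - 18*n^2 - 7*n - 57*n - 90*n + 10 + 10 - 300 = -21*n^2 - 154*n - 280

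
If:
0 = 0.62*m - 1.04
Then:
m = 1.68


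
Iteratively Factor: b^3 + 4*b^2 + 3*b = (b + 1)*(b^2 + 3*b) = b*(b + 1)*(b + 3)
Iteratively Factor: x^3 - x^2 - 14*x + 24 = (x + 4)*(x^2 - 5*x + 6) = (x - 3)*(x + 4)*(x - 2)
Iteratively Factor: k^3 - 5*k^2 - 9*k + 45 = (k - 5)*(k^2 - 9) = (k - 5)*(k - 3)*(k + 3)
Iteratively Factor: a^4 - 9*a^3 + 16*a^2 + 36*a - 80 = (a - 5)*(a^3 - 4*a^2 - 4*a + 16) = (a - 5)*(a + 2)*(a^2 - 6*a + 8) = (a - 5)*(a - 2)*(a + 2)*(a - 4)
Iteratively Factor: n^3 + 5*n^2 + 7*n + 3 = (n + 1)*(n^2 + 4*n + 3) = (n + 1)^2*(n + 3)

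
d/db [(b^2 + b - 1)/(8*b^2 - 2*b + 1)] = (-10*b^2 + 18*b - 1)/(64*b^4 - 32*b^3 + 20*b^2 - 4*b + 1)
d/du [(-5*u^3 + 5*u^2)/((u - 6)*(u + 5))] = 5*u*(-u^3 + 2*u^2 + 89*u - 60)/(u^4 - 2*u^3 - 59*u^2 + 60*u + 900)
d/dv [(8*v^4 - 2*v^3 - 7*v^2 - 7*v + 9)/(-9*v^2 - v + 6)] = (-144*v^5 - 6*v^4 + 196*v^3 - 92*v^2 + 78*v - 33)/(81*v^4 + 18*v^3 - 107*v^2 - 12*v + 36)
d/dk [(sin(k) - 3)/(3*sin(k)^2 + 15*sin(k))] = (-cos(k) + 6/tan(k) + 15*cos(k)/sin(k)^2)/(3*(sin(k) + 5)^2)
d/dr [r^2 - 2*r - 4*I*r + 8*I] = 2*r - 2 - 4*I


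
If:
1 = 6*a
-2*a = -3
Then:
No Solution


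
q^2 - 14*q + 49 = (q - 7)^2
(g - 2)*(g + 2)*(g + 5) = g^3 + 5*g^2 - 4*g - 20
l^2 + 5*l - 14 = (l - 2)*(l + 7)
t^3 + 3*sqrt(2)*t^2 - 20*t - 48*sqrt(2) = (t - 3*sqrt(2))*(t + 2*sqrt(2))*(t + 4*sqrt(2))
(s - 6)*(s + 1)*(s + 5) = s^3 - 31*s - 30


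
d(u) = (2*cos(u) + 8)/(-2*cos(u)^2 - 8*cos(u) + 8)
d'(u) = (-4*sin(u)*cos(u) - 8*sin(u))*(2*cos(u) + 8)/(-2*cos(u)^2 - 8*cos(u) + 8)^2 - 2*sin(u)/(-2*cos(u)^2 - 8*cos(u) + 8)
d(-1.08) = 2.36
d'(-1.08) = 5.91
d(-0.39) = -8.87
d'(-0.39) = 34.86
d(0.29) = -6.60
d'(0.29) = -14.48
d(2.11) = 0.60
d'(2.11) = -0.41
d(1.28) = 1.55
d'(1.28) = -2.79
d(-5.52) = 8.04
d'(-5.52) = -52.72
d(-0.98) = 3.12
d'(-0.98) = 9.63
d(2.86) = 0.44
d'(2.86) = -0.08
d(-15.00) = 0.50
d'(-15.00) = 0.23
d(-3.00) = 0.43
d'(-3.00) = 0.04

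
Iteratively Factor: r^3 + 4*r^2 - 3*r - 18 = (r + 3)*(r^2 + r - 6) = (r + 3)^2*(r - 2)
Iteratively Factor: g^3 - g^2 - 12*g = (g - 4)*(g^2 + 3*g) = g*(g - 4)*(g + 3)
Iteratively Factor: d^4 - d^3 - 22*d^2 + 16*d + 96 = (d + 4)*(d^3 - 5*d^2 - 2*d + 24) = (d - 4)*(d + 4)*(d^2 - d - 6) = (d - 4)*(d - 3)*(d + 4)*(d + 2)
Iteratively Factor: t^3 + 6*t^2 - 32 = (t - 2)*(t^2 + 8*t + 16) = (t - 2)*(t + 4)*(t + 4)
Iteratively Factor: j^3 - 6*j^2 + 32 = (j + 2)*(j^2 - 8*j + 16) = (j - 4)*(j + 2)*(j - 4)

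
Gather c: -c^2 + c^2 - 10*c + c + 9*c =0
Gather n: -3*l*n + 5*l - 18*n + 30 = 5*l + n*(-3*l - 18) + 30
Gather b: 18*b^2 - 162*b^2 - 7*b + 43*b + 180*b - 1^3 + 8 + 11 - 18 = -144*b^2 + 216*b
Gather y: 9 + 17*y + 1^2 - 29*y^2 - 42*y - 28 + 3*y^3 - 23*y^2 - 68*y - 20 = 3*y^3 - 52*y^2 - 93*y - 38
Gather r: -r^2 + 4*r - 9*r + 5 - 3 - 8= -r^2 - 5*r - 6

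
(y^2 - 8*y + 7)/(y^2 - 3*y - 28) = (y - 1)/(y + 4)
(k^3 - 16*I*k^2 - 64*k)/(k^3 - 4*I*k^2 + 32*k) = (k - 8*I)/(k + 4*I)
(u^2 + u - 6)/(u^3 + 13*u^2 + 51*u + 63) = (u - 2)/(u^2 + 10*u + 21)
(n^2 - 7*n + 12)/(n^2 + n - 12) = (n - 4)/(n + 4)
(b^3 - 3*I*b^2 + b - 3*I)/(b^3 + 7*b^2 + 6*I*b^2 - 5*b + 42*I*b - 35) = (b^2 - 4*I*b - 3)/(b^2 + b*(7 + 5*I) + 35*I)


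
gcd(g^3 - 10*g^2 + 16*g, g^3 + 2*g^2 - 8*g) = g^2 - 2*g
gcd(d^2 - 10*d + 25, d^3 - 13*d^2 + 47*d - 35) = d - 5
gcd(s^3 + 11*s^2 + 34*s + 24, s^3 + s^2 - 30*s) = s + 6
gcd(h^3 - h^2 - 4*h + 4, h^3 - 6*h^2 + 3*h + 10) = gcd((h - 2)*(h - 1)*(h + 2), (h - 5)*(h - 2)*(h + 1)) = h - 2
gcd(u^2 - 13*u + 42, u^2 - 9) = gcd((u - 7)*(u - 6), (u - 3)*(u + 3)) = 1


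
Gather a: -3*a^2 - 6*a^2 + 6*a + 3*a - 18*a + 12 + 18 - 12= -9*a^2 - 9*a + 18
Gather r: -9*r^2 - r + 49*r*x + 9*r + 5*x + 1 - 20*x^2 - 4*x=-9*r^2 + r*(49*x + 8) - 20*x^2 + x + 1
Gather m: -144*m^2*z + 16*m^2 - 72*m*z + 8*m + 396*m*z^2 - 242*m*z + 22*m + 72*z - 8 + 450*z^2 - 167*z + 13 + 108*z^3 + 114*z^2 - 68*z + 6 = m^2*(16 - 144*z) + m*(396*z^2 - 314*z + 30) + 108*z^3 + 564*z^2 - 163*z + 11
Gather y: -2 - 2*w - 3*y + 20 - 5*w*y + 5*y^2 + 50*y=-2*w + 5*y^2 + y*(47 - 5*w) + 18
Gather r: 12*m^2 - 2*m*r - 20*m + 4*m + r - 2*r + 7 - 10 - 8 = 12*m^2 - 16*m + r*(-2*m - 1) - 11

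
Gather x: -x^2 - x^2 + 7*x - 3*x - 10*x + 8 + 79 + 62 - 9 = -2*x^2 - 6*x + 140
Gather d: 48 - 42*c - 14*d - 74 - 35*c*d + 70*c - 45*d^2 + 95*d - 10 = 28*c - 45*d^2 + d*(81 - 35*c) - 36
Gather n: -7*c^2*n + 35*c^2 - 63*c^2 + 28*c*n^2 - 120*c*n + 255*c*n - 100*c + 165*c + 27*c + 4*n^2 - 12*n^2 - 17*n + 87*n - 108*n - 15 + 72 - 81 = -28*c^2 + 92*c + n^2*(28*c - 8) + n*(-7*c^2 + 135*c - 38) - 24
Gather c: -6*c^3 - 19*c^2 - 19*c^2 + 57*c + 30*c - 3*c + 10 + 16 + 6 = -6*c^3 - 38*c^2 + 84*c + 32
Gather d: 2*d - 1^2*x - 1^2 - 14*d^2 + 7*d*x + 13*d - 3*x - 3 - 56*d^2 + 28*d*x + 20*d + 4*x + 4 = -70*d^2 + d*(35*x + 35)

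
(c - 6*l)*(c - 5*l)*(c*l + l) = c^3*l - 11*c^2*l^2 + c^2*l + 30*c*l^3 - 11*c*l^2 + 30*l^3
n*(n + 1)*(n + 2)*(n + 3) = n^4 + 6*n^3 + 11*n^2 + 6*n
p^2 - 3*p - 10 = (p - 5)*(p + 2)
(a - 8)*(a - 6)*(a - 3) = a^3 - 17*a^2 + 90*a - 144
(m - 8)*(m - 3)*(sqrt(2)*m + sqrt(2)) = sqrt(2)*m^3 - 10*sqrt(2)*m^2 + 13*sqrt(2)*m + 24*sqrt(2)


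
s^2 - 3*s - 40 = (s - 8)*(s + 5)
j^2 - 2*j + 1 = (j - 1)^2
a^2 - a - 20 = (a - 5)*(a + 4)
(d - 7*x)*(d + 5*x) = d^2 - 2*d*x - 35*x^2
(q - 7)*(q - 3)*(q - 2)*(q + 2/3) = q^4 - 34*q^3/3 + 33*q^2 - 44*q/3 - 28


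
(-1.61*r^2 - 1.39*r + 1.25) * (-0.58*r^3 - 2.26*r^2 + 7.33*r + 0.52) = 0.9338*r^5 + 4.4448*r^4 - 9.3849*r^3 - 13.8509*r^2 + 8.4397*r + 0.65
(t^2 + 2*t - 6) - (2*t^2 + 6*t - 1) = -t^2 - 4*t - 5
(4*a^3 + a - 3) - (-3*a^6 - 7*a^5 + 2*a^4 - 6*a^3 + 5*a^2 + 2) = 3*a^6 + 7*a^5 - 2*a^4 + 10*a^3 - 5*a^2 + a - 5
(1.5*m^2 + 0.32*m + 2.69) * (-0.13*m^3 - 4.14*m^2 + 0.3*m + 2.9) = -0.195*m^5 - 6.2516*m^4 - 1.2245*m^3 - 6.6906*m^2 + 1.735*m + 7.801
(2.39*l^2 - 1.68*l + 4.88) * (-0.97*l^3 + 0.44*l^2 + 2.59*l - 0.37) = -2.3183*l^5 + 2.6812*l^4 + 0.7173*l^3 - 3.0883*l^2 + 13.2608*l - 1.8056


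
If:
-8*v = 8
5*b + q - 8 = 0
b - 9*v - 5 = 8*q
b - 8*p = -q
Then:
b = 60/41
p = 11/41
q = 28/41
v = -1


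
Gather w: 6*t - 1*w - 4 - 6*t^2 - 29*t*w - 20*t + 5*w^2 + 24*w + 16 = -6*t^2 - 14*t + 5*w^2 + w*(23 - 29*t) + 12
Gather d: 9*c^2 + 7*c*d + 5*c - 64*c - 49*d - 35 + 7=9*c^2 - 59*c + d*(7*c - 49) - 28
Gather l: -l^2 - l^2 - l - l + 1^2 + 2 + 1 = -2*l^2 - 2*l + 4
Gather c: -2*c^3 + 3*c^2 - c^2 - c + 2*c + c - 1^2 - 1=-2*c^3 + 2*c^2 + 2*c - 2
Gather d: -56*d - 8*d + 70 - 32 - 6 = 32 - 64*d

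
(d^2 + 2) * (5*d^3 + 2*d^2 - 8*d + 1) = 5*d^5 + 2*d^4 + 2*d^3 + 5*d^2 - 16*d + 2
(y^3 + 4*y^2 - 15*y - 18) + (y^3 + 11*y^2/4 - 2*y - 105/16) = 2*y^3 + 27*y^2/4 - 17*y - 393/16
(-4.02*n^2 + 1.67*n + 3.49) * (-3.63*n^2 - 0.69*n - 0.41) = 14.5926*n^4 - 3.2883*n^3 - 12.1728*n^2 - 3.0928*n - 1.4309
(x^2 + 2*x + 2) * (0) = 0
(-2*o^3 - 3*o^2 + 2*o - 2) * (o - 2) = -2*o^4 + o^3 + 8*o^2 - 6*o + 4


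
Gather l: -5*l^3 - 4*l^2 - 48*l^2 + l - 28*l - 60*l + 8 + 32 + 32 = -5*l^3 - 52*l^2 - 87*l + 72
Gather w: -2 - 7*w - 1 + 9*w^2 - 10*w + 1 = 9*w^2 - 17*w - 2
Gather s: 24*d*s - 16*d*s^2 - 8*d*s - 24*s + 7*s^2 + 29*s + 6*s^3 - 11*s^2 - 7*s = 6*s^3 + s^2*(-16*d - 4) + s*(16*d - 2)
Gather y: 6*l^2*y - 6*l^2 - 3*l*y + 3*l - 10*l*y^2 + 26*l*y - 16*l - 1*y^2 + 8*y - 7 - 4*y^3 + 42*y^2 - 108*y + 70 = -6*l^2 - 13*l - 4*y^3 + y^2*(41 - 10*l) + y*(6*l^2 + 23*l - 100) + 63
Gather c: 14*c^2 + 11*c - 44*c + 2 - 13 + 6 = 14*c^2 - 33*c - 5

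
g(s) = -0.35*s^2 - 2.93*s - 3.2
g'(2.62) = -4.76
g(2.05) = -10.68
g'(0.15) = -3.04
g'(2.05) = -4.36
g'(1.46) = -3.95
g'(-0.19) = -2.80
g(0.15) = -3.65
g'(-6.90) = 1.90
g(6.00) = -33.38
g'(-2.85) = -0.94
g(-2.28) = 1.66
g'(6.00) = -7.13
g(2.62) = -13.28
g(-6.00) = 1.78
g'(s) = -0.7*s - 2.93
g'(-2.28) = -1.33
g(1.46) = -8.22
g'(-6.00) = 1.27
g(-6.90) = 0.35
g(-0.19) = -2.66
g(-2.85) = 2.31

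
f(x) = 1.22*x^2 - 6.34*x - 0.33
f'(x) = 2.44*x - 6.34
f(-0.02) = -0.20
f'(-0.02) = -6.39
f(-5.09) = 63.55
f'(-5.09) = -18.76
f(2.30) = -8.46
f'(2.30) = -0.73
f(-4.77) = 57.67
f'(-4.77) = -17.98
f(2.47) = -8.55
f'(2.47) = -0.31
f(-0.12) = 0.45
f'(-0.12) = -6.63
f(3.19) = -8.14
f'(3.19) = 1.44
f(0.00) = -0.33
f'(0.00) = -6.34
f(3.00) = -8.37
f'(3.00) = 0.98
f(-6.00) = 81.63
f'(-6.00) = -20.98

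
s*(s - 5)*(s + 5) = s^3 - 25*s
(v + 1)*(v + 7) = v^2 + 8*v + 7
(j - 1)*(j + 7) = j^2 + 6*j - 7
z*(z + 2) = z^2 + 2*z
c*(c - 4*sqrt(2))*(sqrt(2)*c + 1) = sqrt(2)*c^3 - 7*c^2 - 4*sqrt(2)*c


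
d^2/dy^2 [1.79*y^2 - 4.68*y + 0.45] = 3.58000000000000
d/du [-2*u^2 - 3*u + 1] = -4*u - 3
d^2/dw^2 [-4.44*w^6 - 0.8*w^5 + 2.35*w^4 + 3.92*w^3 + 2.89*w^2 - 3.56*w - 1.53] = -133.2*w^4 - 16.0*w^3 + 28.2*w^2 + 23.52*w + 5.78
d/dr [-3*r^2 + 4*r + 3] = 4 - 6*r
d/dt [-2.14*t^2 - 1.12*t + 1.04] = -4.28*t - 1.12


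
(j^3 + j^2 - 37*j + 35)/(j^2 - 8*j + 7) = (j^2 + 2*j - 35)/(j - 7)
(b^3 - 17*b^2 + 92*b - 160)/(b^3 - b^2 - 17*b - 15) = (b^2 - 12*b + 32)/(b^2 + 4*b + 3)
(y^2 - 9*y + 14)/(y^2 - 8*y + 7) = (y - 2)/(y - 1)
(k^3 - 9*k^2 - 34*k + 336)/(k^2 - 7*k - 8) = (k^2 - k - 42)/(k + 1)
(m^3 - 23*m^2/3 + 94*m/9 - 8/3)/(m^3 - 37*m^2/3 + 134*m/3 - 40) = (m - 1/3)/(m - 5)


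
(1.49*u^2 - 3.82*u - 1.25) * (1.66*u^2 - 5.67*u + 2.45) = 2.4734*u^4 - 14.7895*u^3 + 23.2349*u^2 - 2.2715*u - 3.0625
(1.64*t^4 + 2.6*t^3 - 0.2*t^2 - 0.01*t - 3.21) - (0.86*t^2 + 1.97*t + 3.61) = 1.64*t^4 + 2.6*t^3 - 1.06*t^2 - 1.98*t - 6.82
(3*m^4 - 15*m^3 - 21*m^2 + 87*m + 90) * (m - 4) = 3*m^5 - 27*m^4 + 39*m^3 + 171*m^2 - 258*m - 360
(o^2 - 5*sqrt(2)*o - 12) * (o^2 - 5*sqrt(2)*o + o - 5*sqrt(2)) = o^4 - 10*sqrt(2)*o^3 + o^3 - 10*sqrt(2)*o^2 + 38*o^2 + 38*o + 60*sqrt(2)*o + 60*sqrt(2)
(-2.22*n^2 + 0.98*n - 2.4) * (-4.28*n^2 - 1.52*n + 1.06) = 9.5016*n^4 - 0.819999999999999*n^3 + 6.4292*n^2 + 4.6868*n - 2.544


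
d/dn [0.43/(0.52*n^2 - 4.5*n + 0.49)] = (1.935 - 0.4472*n)/(0.52*n^2 - 4.5*n + 0.49)^2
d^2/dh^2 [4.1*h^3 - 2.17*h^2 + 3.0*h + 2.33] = 24.6*h - 4.34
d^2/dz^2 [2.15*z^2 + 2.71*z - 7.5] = 4.30000000000000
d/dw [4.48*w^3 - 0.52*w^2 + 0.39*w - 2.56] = 13.44*w^2 - 1.04*w + 0.39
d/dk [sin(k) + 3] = cos(k)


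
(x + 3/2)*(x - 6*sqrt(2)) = x^2 - 6*sqrt(2)*x + 3*x/2 - 9*sqrt(2)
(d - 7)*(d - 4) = d^2 - 11*d + 28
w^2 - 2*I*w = w*(w - 2*I)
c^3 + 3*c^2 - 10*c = c*(c - 2)*(c + 5)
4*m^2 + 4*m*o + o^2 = (2*m + o)^2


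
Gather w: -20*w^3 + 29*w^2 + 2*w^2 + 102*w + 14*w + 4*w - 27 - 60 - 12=-20*w^3 + 31*w^2 + 120*w - 99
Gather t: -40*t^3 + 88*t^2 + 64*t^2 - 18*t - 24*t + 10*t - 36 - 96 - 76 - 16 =-40*t^3 + 152*t^2 - 32*t - 224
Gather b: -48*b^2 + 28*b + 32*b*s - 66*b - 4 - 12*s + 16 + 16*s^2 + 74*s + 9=-48*b^2 + b*(32*s - 38) + 16*s^2 + 62*s + 21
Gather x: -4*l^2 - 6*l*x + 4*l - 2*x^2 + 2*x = -4*l^2 + 4*l - 2*x^2 + x*(2 - 6*l)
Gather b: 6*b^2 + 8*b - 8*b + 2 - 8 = 6*b^2 - 6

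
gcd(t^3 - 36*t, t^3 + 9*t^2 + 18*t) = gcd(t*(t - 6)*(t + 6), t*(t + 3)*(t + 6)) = t^2 + 6*t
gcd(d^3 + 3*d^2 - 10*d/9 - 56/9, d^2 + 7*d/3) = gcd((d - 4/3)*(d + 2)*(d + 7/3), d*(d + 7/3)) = d + 7/3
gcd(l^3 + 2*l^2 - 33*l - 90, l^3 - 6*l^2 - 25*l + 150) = l^2 - l - 30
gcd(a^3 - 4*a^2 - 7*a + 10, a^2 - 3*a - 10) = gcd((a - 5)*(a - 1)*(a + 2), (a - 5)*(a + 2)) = a^2 - 3*a - 10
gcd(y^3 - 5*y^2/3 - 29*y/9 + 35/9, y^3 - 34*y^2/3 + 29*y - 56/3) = y^2 - 10*y/3 + 7/3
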